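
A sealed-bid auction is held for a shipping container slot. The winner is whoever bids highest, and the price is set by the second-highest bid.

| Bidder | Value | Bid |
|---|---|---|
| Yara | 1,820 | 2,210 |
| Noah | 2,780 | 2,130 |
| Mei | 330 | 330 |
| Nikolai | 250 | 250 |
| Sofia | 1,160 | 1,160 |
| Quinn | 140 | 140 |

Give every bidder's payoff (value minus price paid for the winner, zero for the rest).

Payoffs: Yara -310, Noah 0, Mei 0, Nikolai 0, Sofia 0, Quinn 0.

Ranking the bids: Yara 2,210 > Noah 2,130 > Sofia 1,160 > Mei 330 > Nikolai 250 > Quinn 140.
Yara has the top bid and wins; the price is the second-highest bid, 2,130.
Yara's payoff = 1,820 − 2,130 = -310. All other bidders lose, so their payoff is 0.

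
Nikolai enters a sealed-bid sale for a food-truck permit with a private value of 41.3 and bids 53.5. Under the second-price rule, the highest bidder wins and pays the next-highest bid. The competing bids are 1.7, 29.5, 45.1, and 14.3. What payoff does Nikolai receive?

Highest competing bid: 45.1.
Nikolai's bid 53.5 is the highest overall, so Nikolai wins and pays the second-highest bid, 45.1.
Payoff = value − price = 41.3 − 45.1 = -3.8.
Overbidding won the item at a price above value — truthful bidding would have avoided this loss.

Payoff = -3.8.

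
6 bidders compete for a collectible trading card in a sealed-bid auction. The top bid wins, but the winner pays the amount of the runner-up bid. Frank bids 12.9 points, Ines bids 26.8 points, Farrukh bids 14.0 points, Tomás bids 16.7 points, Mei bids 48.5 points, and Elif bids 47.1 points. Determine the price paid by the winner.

47.1 points

Ordered from highest: Mei 48.5 points, then Elif 47.1 points, then Ines 26.8 points, then Tomás 16.7 points, then Farrukh 14.0 points, then Frank 12.9 points.
Mei has the highest bid, so Mei wins.
The second-highest bid is 47.1 points, so that is what Mei pays.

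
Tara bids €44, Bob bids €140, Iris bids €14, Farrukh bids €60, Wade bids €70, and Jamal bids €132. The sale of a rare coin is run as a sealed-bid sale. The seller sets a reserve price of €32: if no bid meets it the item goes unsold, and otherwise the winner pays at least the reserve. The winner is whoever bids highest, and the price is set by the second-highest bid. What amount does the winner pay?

Ranking the bids: Bob €140 > Jamal €132 > Wade €70 > Farrukh €60 > Tara €44 > Iris €14.
Bob has the highest bid, so Bob wins.
The second-highest bid is €132, which exceeds the reserve, so that sets the price.

The winner pays €132.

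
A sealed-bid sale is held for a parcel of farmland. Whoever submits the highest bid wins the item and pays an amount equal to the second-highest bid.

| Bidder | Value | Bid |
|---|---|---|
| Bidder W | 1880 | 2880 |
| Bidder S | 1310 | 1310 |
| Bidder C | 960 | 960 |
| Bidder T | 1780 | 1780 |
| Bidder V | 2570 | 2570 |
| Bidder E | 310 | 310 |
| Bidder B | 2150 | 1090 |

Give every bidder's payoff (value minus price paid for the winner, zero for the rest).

Payoffs: Bidder W -690, Bidder S 0, Bidder C 0, Bidder T 0, Bidder V 0, Bidder E 0, Bidder B 0.

Ranking the bids: Bidder W 2880 > Bidder V 2570 > Bidder T 1780 > Bidder S 1310 > Bidder B 1090 > Bidder C 960 > Bidder E 310.
Bidder W has the top bid and wins; the price is the second-highest bid, 2570.
Bidder W's payoff = 1880 − 2570 = -690. All other bidders lose, so their payoff is 0.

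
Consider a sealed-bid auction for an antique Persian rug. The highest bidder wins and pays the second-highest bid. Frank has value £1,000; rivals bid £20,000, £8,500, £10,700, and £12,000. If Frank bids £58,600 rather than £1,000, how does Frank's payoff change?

The highest competing bid is £20,000.
Bidding truthfully at £1,000: the top bid is £20,000 (a rival), so Frank loses. Payoff = £0.
Bidding £58,600: Frank has the top bid, wins, and pays the second-highest bid £20,000. Payoff = £1,000 − £20,000 = -£19,000.
Change = -£19,000 − £0 = -£19,000.

Payoff change: -£19,000.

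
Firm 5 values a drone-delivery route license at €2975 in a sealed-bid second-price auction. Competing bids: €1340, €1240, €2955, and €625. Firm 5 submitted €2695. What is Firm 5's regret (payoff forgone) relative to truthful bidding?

The highest competing bid is €2955.
Bidding truthfully at €2975: Firm 5 has the top bid, wins, and pays the second-highest bid €2955. Payoff = €2975 − €2955 = €20.
Bidding €2695: the top bid is €2955 (a rival), so Firm 5 loses. Payoff = €0.
Regret = truthful payoff − actual payoff = €20 − €0 = €20.
This is the dominant-strategy logic: truthful bidding weakly beats any alternative.

Regret: €20.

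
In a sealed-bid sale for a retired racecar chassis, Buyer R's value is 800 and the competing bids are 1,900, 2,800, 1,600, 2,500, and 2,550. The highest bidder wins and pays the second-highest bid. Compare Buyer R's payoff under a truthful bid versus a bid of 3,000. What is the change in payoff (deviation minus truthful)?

The highest competing bid is 2,800.
Bidding truthfully at 800: the top bid is 2,800 (a rival), so Buyer R loses. Payoff = 0.
Bidding 3,000: Buyer R has the top bid, wins, and pays the second-highest bid 2,800. Payoff = 800 − 2,800 = -2,000.
Change = -2,000 − 0 = -2,000.
Deviating from a truthful bid can only lose payoff in a second-price auction — never gain.

Payoff change: -2,000.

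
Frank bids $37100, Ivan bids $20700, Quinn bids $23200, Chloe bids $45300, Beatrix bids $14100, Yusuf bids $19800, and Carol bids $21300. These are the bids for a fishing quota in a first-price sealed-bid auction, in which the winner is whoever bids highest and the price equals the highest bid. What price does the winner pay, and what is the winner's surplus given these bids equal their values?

Ranking the bids: Chloe $45300; Frank $37100; Quinn $23200; Carol $21300; Ivan $20700; Yusuf $19800; Beatrix $14100.
Chloe is the highest bidder, so Chloe wins.
Under the first-price rule, the price is the highest bid: $45300.
Surplus = $45300 − $45300 = $0.

Price $45300; surplus $0.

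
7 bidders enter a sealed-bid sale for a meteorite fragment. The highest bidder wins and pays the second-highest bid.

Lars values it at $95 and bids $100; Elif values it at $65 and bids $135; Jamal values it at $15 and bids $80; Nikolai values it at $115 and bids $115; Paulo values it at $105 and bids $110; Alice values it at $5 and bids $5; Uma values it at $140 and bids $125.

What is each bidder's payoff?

Bids in descending order: Elif $135; Uma $125; Nikolai $115; Paulo $110; Lars $100; Jamal $80; Alice $5.
Elif has the top bid and wins; the price is the second-highest bid, $125.
Elif's payoff = $65 − $125 = -$60. All other bidders lose, so their payoff is 0.

Lars $0, Elif -$60, Jamal $0, Nikolai $0, Paulo $0, Alice $0, Uma $0.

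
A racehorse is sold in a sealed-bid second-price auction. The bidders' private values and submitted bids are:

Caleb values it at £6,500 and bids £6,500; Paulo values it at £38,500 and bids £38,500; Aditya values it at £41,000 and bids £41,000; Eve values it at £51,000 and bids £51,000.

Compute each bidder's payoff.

Ordered from highest: Eve £51,000 > Aditya £41,000 > Paulo £38,500 > Caleb £6,500.
Eve has the top bid and wins; the price is the second-highest bid, £41,000.
Eve's payoff = £51,000 − £41,000 = £10,000. All other bidders lose, so their payoff is 0.

Payoffs: Caleb £0, Paulo £0, Aditya £0, Eve £10,000.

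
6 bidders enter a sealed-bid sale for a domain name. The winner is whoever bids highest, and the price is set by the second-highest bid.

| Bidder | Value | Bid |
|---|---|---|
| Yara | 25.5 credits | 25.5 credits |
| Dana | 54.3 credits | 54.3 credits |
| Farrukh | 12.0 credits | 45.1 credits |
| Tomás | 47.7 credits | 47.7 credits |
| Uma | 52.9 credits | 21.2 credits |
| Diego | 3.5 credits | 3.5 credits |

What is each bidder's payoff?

Ordered from highest: Dana 54.3 credits, then Tomás 47.7 credits, then Farrukh 45.1 credits, then Yara 25.5 credits, then Uma 21.2 credits, then Diego 3.5 credits.
Dana has the top bid and wins; the price is the second-highest bid, 47.7 credits.
Dana's payoff = 54.3 credits − 47.7 credits = 6.6 credits. All other bidders lose, so their payoff is 0.

Yara 0.0 credits, Dana 6.6 credits, Farrukh 0.0 credits, Tomás 0.0 credits, Uma 0.0 credits, Diego 0.0 credits.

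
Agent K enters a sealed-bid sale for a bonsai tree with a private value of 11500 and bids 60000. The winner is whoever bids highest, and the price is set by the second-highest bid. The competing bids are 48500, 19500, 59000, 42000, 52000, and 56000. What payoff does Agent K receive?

Payoff = -47500.

Highest competing bid: 59000.
Agent K's bid 60000 is the highest overall, so Agent K wins and pays the second-highest bid, 59000.
Payoff = value − price = 11500 − 59000 = -47500.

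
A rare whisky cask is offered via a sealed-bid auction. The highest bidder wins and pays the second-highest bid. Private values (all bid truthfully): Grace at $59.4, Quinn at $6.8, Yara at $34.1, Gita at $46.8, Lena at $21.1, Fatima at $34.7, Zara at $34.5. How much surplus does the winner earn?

Bids in descending order: Grace $59.4, then Gita $46.8, then Fatima $34.7, then Zara $34.5, then Yara $34.1, then Lena $21.1, then Quinn $6.8.
Grace wins with the top bid and pays the second-highest, $46.8.
Surplus = $59.4 − $46.8 = $12.6.

Surplus = $12.6.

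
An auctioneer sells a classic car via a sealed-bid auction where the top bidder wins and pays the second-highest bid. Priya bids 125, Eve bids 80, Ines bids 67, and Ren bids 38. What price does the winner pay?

The winner pays 80.

Ordered from highest: Priya 125; Eve 80; Ines 67; Ren 38.
Priya is the highest bidder, so Priya wins.
Under the second-price rule, the price is the second-highest bid: 80.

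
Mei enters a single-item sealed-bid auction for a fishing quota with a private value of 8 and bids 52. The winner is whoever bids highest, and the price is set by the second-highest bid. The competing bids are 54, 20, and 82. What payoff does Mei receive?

Mei's payoff: 0.

Highest competing bid: 82.
Mei's bid 52 is not the highest, so Mei loses, pays nothing, and earns zero payoff.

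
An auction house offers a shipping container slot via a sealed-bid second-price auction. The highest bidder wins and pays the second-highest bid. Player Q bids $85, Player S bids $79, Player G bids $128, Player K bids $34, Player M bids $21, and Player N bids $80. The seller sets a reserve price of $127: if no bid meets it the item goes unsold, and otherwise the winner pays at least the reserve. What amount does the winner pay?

The winner pays $127.

Ordered from highest: Player G $128; Player Q $85; Player N $80; Player S $79; Player K $34; Player M $21.
Player G has the highest bid, so Player G wins.
The second-highest bid is $85, but the reserve $127 is higher, so the price is the reserve.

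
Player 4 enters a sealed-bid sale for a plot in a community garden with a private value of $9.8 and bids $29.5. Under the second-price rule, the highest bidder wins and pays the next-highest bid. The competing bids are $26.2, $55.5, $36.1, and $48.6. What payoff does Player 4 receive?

Payoff = $0.0.

Highest competing bid: $55.5.
Player 4's bid $29.5 is not the highest, so Player 4 loses, pays nothing, and earns zero payoff.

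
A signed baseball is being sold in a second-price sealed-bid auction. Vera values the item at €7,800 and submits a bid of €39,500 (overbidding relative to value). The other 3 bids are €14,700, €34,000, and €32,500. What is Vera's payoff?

Payoff = -€26,200.

Highest competing bid: €34,000.
Vera's bid €39,500 is the highest overall, so Vera wins and pays the second-highest bid, €34,000.
Payoff = value − price = €7,800 − €34,000 = -€26,200.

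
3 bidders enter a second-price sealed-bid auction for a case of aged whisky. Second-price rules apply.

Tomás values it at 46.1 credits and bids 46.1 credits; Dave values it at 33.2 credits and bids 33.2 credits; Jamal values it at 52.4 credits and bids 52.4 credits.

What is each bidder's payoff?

Bids in descending order: Jamal 52.4 credits > Tomás 46.1 credits > Dave 33.2 credits.
Jamal has the top bid and wins; the price is the second-highest bid, 46.1 credits.
Jamal's payoff = 52.4 credits − 46.1 credits = 6.3 credits. All other bidders lose, so their payoff is 0.

Tomás 0.0 credits, Dave 0.0 credits, Jamal 6.3 credits.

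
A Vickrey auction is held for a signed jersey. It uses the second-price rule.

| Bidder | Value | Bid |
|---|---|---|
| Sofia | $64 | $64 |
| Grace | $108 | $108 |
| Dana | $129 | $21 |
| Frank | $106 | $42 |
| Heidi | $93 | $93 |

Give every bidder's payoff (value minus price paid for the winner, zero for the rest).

Ranking the bids: Grace $108 > Heidi $93 > Sofia $64 > Frank $42 > Dana $21.
Grace has the top bid and wins; the price is the second-highest bid, $93.
Grace's payoff = $108 − $93 = $15. All other bidders lose, so their payoff is 0.

Payoffs: Sofia $0, Grace $15, Dana $0, Frank $0, Heidi $0.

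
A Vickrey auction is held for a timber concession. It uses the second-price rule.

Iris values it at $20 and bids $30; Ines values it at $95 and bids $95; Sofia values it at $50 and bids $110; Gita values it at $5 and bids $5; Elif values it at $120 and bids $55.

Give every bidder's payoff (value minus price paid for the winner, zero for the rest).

Payoffs: Iris $0, Ines $0, Sofia -$45, Gita $0, Elif $0.

Bids in descending order: Sofia $110, then Ines $95, then Elif $55, then Iris $30, then Gita $5.
Sofia has the top bid and wins; the price is the second-highest bid, $95.
Sofia's payoff = $50 − $95 = -$45. All other bidders lose, so their payoff is 0.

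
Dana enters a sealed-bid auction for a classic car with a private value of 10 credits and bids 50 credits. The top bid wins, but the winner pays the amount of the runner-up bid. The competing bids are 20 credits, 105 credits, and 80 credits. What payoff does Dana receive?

Highest competing bid: 105 credits.
Dana's bid 50 credits is not the highest, so Dana loses, pays nothing, and earns zero payoff.

0 credits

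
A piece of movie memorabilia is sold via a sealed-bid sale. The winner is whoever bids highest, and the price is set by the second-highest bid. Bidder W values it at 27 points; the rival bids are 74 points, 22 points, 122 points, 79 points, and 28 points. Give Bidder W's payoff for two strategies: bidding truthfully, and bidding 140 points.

The highest competing bid is 122 points.
Bidding truthfully at 27 points: the top bid is 122 points (a rival), so Bidder W loses. Payoff = 0 points.
Bidding 140 points: Bidder W has the top bid, wins, and pays the second-highest bid 122 points. Payoff = 27 points − 122 points = -95 points.

Truthful: 0 points; alternative: -95 points.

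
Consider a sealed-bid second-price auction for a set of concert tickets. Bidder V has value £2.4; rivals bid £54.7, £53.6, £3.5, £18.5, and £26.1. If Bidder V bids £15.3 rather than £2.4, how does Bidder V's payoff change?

Payoff change: £0.0.

The highest competing bid is £54.7.
Bidding truthfully at £2.4: the top bid is £54.7 (a rival), so Bidder V loses. Payoff = £0.0.
Bidding £15.3: the top bid is £54.7 (a rival), so Bidder V loses. Payoff = £0.0.
Change = £0.0 − £0.0 = £0.0.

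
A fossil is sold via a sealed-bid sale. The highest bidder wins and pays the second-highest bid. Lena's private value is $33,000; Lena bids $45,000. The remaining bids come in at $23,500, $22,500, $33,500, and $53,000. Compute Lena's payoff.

$0

Highest competing bid: $53,000.
Lena's bid $45,000 is not the highest, so Lena loses, pays nothing, and earns zero payoff.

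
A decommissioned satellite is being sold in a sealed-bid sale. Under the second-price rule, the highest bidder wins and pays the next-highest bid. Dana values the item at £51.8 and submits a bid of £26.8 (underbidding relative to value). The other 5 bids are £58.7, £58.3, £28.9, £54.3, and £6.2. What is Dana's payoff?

Dana's payoff: £0.0.

Highest competing bid: £58.7.
Dana's bid £26.8 is not the highest, so Dana loses, pays nothing, and earns zero payoff.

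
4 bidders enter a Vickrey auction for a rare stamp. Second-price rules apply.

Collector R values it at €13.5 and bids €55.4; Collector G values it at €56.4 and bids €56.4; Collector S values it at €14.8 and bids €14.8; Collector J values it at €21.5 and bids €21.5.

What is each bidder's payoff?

Collector R €0.0, Collector G €1.0, Collector S €0.0, Collector J €0.0.

Ordered from highest: Collector G €56.4 > Collector R €55.4 > Collector J €21.5 > Collector S €14.8.
Collector G has the top bid and wins; the price is the second-highest bid, €55.4.
Collector G's payoff = €56.4 − €55.4 = €1.0. All other bidders lose, so their payoff is 0.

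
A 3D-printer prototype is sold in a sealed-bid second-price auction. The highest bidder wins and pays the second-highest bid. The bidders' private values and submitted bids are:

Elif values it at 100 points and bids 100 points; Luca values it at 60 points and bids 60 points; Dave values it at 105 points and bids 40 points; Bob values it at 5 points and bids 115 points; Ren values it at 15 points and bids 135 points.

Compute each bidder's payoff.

Payoffs: Elif 0 points, Luca 0 points, Dave 0 points, Bob 0 points, Ren -100 points.

Ranking the bids: Ren 135 points; Bob 115 points; Elif 100 points; Luca 60 points; Dave 40 points.
Ren has the top bid and wins; the price is the second-highest bid, 115 points.
Ren's payoff = 15 points − 115 points = -100 points. All other bidders lose, so their payoff is 0.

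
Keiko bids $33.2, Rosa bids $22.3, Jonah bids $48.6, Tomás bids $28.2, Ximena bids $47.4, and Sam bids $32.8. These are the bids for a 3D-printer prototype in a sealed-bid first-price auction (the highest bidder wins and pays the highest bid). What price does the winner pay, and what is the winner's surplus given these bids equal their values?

Ordered from highest: Jonah $48.6; Ximena $47.4; Keiko $33.2; Sam $32.8; Tomás $28.2; Rosa $22.3.
Jonah is the highest bidder, so Jonah wins.
Under the first-price rule, the price is the highest bid: $48.6.
Surplus = $48.6 − $48.6 = $0.0.

Price $48.6; surplus $0.0.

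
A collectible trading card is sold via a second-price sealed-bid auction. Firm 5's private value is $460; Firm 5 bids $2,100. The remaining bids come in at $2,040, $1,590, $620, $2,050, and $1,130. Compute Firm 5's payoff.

Highest competing bid: $2,050.
Firm 5's bid $2,100 is the highest overall, so Firm 5 wins and pays the second-highest bid, $2,050.
Payoff = value − price = $460 − $2,050 = -$1,590.

-$1,590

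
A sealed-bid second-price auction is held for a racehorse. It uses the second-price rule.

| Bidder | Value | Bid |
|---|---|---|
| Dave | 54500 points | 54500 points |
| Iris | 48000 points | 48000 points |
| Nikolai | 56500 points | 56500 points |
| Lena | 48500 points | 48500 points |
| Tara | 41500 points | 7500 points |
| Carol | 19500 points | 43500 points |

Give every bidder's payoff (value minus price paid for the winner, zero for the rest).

Bids in descending order: Nikolai 56500 points; Dave 54500 points; Lena 48500 points; Iris 48000 points; Carol 43500 points; Tara 7500 points.
Nikolai has the top bid and wins; the price is the second-highest bid, 54500 points.
Nikolai's payoff = 56500 points − 54500 points = 2000 points. All other bidders lose, so their payoff is 0.

Dave 0 points, Iris 0 points, Nikolai 2000 points, Lena 0 points, Tara 0 points, Carol 0 points.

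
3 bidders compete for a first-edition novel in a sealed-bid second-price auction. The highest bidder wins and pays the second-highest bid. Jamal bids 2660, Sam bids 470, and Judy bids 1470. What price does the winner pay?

1470

Sorted high to low: Jamal 2660, then Judy 1470, then Sam 470.
Jamal has the highest bid, so Jamal wins.
The second-highest bid is 1470, so that is what Jamal pays.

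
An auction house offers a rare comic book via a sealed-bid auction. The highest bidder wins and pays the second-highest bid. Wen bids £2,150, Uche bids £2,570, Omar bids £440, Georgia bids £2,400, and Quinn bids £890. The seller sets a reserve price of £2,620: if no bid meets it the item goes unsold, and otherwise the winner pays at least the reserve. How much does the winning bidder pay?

unsold

Sorted high to low: Uche £2,570, then Georgia £2,400, then Wen £2,150, then Quinn £890, then Omar £440.
The top bid £2,570 is below the reserve £2,620, so the item goes unsold and nothing is paid.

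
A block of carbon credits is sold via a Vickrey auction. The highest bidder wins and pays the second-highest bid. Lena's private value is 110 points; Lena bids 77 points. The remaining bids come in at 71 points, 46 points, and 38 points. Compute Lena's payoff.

Highest competing bid: 71 points.
Lena's bid 77 points is the highest overall, so Lena wins and pays the second-highest bid, 71 points.
Payoff = value − price = 110 points − 71 points = 39 points.

Payoff = 39 points.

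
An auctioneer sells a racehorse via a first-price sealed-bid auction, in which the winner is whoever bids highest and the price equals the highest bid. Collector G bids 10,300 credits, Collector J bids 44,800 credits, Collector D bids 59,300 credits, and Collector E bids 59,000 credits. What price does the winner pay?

Ordered from highest: Collector D 59,300 credits, then Collector E 59,000 credits, then Collector J 44,800 credits, then Collector G 10,300 credits.
Collector D is the highest bidder, so Collector D wins.
Under the first-price rule, the price is the highest bid: 59,300 credits.

The winner pays 59,300 credits.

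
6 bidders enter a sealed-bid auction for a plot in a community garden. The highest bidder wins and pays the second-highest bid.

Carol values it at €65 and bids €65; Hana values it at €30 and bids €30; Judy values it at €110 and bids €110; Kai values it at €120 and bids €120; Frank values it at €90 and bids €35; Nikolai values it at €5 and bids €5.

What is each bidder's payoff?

Carol €0, Hana €0, Judy €0, Kai €10, Frank €0, Nikolai €0.

Bids in descending order: Kai €120 > Judy €110 > Carol €65 > Frank €35 > Hana €30 > Nikolai €5.
Kai has the top bid and wins; the price is the second-highest bid, €110.
Kai's payoff = €120 − €110 = €10. All other bidders lose, so their payoff is 0.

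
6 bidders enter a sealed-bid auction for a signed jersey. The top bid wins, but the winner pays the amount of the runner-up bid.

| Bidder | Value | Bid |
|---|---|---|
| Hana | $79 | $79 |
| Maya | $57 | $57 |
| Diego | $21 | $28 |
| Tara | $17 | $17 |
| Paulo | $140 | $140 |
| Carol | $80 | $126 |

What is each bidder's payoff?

Hana $0, Maya $0, Diego $0, Tara $0, Paulo $14, Carol $0.

Bids in descending order: Paulo $140, then Carol $126, then Hana $79, then Maya $57, then Diego $28, then Tara $17.
Paulo has the top bid and wins; the price is the second-highest bid, $126.
Paulo's payoff = $140 − $126 = $14. All other bidders lose, so their payoff is 0.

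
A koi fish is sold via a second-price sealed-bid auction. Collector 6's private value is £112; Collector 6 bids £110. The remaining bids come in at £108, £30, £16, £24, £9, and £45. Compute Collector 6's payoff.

Payoff = £4.

Highest competing bid: £108.
Collector 6's bid £110 is the highest overall, so Collector 6 wins and pays the second-highest bid, £108.
Payoff = value − price = £112 − £108 = £4.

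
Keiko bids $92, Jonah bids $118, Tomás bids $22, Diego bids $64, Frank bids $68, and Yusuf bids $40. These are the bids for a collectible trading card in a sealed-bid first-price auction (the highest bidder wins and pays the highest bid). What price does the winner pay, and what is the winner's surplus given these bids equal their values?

Ranking the bids: Jonah $118; Keiko $92; Frank $68; Diego $64; Yusuf $40; Tomás $22.
Jonah is the highest bidder, so Jonah wins.
Under the first-price rule, the price is the highest bid: $118.
Surplus = $118 − $118 = $0.

The winner pays $118 for a surplus of $0.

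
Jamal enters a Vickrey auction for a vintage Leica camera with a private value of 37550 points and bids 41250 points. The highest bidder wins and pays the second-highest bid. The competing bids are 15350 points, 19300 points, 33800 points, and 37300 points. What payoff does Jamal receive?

Payoff = 250 points.

Highest competing bid: 37300 points.
Jamal's bid 41250 points is the highest overall, so Jamal wins and pays the second-highest bid, 37300 points.
Payoff = value − price = 37550 points − 37300 points = 250 points.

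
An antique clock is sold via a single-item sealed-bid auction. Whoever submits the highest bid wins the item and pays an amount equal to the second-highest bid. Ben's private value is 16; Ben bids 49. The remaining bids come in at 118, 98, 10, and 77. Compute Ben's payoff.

Highest competing bid: 118.
Ben's bid 49 is not the highest, so Ben loses, pays nothing, and earns zero payoff.

Payoff = 0.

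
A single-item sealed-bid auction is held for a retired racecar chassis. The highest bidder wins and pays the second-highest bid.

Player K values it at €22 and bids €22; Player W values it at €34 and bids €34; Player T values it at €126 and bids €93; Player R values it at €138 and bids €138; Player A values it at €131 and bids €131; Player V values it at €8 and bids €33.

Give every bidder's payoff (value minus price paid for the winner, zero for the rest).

Player K €0, Player W €0, Player T €0, Player R €7, Player A €0, Player V €0.

Ordered from highest: Player R €138, then Player A €131, then Player T €93, then Player W €34, then Player V €33, then Player K €22.
Player R has the top bid and wins; the price is the second-highest bid, €131.
Player R's payoff = €138 − €131 = €7. All other bidders lose, so their payoff is 0.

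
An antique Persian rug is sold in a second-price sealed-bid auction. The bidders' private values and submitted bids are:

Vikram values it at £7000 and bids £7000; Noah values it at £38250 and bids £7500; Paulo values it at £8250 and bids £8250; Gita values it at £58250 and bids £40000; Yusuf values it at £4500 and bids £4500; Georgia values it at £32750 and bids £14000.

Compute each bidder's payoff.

Payoffs: Vikram £0, Noah £0, Paulo £0, Gita £44250, Yusuf £0, Georgia £0.

Ranking the bids: Gita £40000, then Georgia £14000, then Paulo £8250, then Noah £7500, then Vikram £7000, then Yusuf £4500.
Gita has the top bid and wins; the price is the second-highest bid, £14000.
Gita's payoff = £58250 − £14000 = £44250. All other bidders lose, so their payoff is 0.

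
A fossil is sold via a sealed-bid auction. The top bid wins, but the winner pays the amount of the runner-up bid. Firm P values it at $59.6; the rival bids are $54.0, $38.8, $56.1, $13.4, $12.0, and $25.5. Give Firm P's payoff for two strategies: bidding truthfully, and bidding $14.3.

The highest competing bid is $56.1.
Bidding truthfully at $59.6: Firm P has the top bid, wins, and pays the second-highest bid $56.1. Payoff = $59.6 − $56.1 = $3.5.
Bidding $14.3: the top bid is $56.1 (a rival), so Firm P loses. Payoff = $0.0.
Deviating from a truthful bid can only lose payoff in a second-price auction — never gain.

Truthful: $3.5; alternative: $0.0.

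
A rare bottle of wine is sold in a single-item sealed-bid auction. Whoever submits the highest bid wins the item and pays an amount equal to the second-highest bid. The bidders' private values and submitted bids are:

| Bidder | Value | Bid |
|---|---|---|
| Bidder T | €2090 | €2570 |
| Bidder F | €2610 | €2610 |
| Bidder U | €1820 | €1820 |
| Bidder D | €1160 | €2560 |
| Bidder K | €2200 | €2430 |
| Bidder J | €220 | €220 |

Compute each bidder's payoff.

Sorted high to low: Bidder F €2610; Bidder T €2570; Bidder D €2560; Bidder K €2430; Bidder U €1820; Bidder J €220.
Bidder F has the top bid and wins; the price is the second-highest bid, €2570.
Bidder F's payoff = €2610 − €2570 = €40. All other bidders lose, so their payoff is 0.

Bidder T €0, Bidder F €40, Bidder U €0, Bidder D €0, Bidder K €0, Bidder J €0.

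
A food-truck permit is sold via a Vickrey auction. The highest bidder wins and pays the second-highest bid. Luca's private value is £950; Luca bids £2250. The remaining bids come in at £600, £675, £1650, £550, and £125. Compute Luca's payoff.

Highest competing bid: £1650.
Luca's bid £2250 is the highest overall, so Luca wins and pays the second-highest bid, £1650.
Payoff = value − price = £950 − £1650 = -£700.
Overbidding won the item at a price above value — truthful bidding would have avoided this loss.

Luca's payoff: -£700.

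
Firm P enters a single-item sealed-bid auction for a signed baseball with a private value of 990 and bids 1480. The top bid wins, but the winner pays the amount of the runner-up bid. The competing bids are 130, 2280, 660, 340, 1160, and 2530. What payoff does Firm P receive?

Highest competing bid: 2530.
Firm P's bid 1480 is not the highest, so Firm P loses, pays nothing, and earns zero payoff.

0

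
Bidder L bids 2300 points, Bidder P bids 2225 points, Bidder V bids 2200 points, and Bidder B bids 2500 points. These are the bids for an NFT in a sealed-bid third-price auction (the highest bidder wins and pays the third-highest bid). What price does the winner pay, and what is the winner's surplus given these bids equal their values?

Sorted high to low: Bidder B 2500 points, then Bidder L 2300 points, then Bidder P 2225 points, then Bidder V 2200 points.
Bidder B is the highest bidder, so Bidder B wins.
Under the third-price rule, the price is the third-highest bid: 2225 points.
Surplus = 2500 points − 2225 points = 275 points.

Price 2225 points; surplus 275 points.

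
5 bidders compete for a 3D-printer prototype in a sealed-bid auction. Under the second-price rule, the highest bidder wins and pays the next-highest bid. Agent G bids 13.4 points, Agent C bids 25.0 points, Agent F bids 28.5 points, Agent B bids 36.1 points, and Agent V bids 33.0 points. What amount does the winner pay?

Ordered from highest: Agent B 36.1 points, then Agent V 33.0 points, then Agent F 28.5 points, then Agent C 25.0 points, then Agent G 13.4 points.
Agent B has the highest bid, so Agent B wins.
The second-highest bid is 33.0 points, so that is what Agent B pays.

The winner pays 33.0 points.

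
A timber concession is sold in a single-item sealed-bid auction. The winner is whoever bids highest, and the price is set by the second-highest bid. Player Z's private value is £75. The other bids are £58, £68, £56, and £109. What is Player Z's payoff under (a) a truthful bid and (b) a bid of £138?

(a) £0  (b) -£34

The highest competing bid is £109.
Bidding truthfully at £75: the top bid is £109 (a rival), so Player Z loses. Payoff = £0.
Bidding £138: Player Z has the top bid, wins, and pays the second-highest bid £109. Payoff = £75 − £109 = -£34.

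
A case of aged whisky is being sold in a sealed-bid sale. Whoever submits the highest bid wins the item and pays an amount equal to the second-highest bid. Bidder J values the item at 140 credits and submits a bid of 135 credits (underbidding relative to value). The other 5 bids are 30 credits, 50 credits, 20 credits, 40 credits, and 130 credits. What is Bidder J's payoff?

Highest competing bid: 130 credits.
Bidder J's bid 135 credits is the highest overall, so Bidder J wins and pays the second-highest bid, 130 credits.
Payoff = value − price = 140 credits − 130 credits = 10 credits.

10 credits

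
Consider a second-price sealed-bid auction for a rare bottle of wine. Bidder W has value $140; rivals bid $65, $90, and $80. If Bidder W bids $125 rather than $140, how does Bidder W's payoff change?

The highest competing bid is $90.
Bidding truthfully at $140: Bidder W has the top bid, wins, and pays the second-highest bid $90. Payoff = $140 − $90 = $50.
Bidding $125: Bidder W has the top bid, wins, and pays the second-highest bid $90. Payoff = $140 − $90 = $50.
Change = $50 − $50 = $0.

$0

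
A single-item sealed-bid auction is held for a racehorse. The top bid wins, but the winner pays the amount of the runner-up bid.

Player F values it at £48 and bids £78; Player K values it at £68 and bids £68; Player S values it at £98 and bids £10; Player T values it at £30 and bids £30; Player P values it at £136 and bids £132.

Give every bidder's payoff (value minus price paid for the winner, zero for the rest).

Payoffs: Player F £0, Player K £0, Player S £0, Player T £0, Player P £58.

Sorted high to low: Player P £132 > Player F £78 > Player K £68 > Player T £30 > Player S £10.
Player P has the top bid and wins; the price is the second-highest bid, £78.
Player P's payoff = £136 − £78 = £58. All other bidders lose, so their payoff is 0.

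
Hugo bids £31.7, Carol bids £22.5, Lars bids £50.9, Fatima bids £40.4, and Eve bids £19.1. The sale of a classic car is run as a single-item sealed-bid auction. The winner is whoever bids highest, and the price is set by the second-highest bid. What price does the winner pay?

Ranking the bids: Lars £50.9, then Fatima £40.4, then Hugo £31.7, then Carol £22.5, then Eve £19.1.
Lars has the highest bid, so Lars wins.
The second-highest bid is £40.4, so that is what Lars pays.

Price paid: £40.4.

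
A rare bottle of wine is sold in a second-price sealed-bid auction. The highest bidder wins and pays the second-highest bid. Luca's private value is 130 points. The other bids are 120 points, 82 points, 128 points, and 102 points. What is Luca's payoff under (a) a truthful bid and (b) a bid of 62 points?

Truthful: 2 points; alternative: 0 points.

The highest competing bid is 128 points.
Bidding truthfully at 130 points: Luca has the top bid, wins, and pays the second-highest bid 128 points. Payoff = 130 points − 128 points = 2 points.
Bidding 62 points: the top bid is 128 points (a rival), so Luca loses. Payoff = 0 points.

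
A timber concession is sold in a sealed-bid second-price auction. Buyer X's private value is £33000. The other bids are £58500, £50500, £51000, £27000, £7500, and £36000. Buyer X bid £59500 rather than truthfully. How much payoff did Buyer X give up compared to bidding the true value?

Payoff forgone: £25500.

The highest competing bid is £58500.
Bidding truthfully at £33000: the top bid is £58500 (a rival), so Buyer X loses. Payoff = £0.
Bidding £59500: Buyer X has the top bid, wins, and pays the second-highest bid £58500. Payoff = £33000 − £58500 = -£25500.
Regret = truthful payoff − actual payoff = £0 − -£25500 = £25500.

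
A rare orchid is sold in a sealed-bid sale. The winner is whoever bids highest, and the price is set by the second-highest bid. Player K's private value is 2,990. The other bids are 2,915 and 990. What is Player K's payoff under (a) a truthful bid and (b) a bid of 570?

The highest competing bid is 2,915.
Bidding truthfully at 2,990: Player K has the top bid, wins, and pays the second-highest bid 2,915. Payoff = 2,990 − 2,915 = 75.
Bidding 570: the top bid is 2,915 (a rival), so Player K loses. Payoff = 0.

(a) 75  (b) 0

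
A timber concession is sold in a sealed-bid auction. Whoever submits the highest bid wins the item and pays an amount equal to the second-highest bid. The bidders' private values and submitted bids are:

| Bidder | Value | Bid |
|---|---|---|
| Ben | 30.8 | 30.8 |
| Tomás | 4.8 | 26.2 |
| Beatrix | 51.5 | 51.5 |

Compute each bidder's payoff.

Payoffs: Ben 0.0, Tomás 0.0, Beatrix 20.7.

Bids in descending order: Beatrix 51.5, then Ben 30.8, then Tomás 26.2.
Beatrix has the top bid and wins; the price is the second-highest bid, 30.8.
Beatrix's payoff = 51.5 − 30.8 = 20.7. All other bidders lose, so their payoff is 0.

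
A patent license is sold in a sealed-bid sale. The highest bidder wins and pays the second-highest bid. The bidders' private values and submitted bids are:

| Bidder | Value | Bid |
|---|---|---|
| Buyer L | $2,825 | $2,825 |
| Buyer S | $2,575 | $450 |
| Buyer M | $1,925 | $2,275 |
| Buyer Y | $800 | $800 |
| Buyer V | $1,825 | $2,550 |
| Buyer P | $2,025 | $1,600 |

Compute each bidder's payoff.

Buyer L $275, Buyer S $0, Buyer M $0, Buyer Y $0, Buyer V $0, Buyer P $0.

Ranking the bids: Buyer L $2,825, then Buyer V $2,550, then Buyer M $2,275, then Buyer P $1,600, then Buyer Y $800, then Buyer S $450.
Buyer L has the top bid and wins; the price is the second-highest bid, $2,550.
Buyer L's payoff = $2,825 − $2,550 = $275. All other bidders lose, so their payoff is 0.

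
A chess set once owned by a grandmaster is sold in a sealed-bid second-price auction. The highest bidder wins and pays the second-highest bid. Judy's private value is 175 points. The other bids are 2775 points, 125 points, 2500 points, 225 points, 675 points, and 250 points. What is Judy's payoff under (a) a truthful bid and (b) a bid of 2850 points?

The highest competing bid is 2775 points.
Bidding truthfully at 175 points: the top bid is 2775 points (a rival), so Judy loses. Payoff = 0 points.
Bidding 2850 points: Judy has the top bid, wins, and pays the second-highest bid 2775 points. Payoff = 175 points − 2775 points = -2600 points.
This is the dominant-strategy logic: truthful bidding weakly beats any alternative.

Truthful: 0 points; alternative: -2600 points.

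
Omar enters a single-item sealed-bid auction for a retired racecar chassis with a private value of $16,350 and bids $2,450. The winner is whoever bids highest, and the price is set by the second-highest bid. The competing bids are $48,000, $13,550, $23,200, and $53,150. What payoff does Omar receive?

$0

Highest competing bid: $53,150.
Omar's bid $2,450 is not the highest, so Omar loses, pays nothing, and earns zero payoff.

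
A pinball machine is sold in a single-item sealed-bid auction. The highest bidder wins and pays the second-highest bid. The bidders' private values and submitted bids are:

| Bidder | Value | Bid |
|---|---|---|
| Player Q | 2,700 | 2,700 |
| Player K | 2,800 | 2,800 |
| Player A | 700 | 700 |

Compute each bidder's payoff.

Ranking the bids: Player K 2,800; Player Q 2,700; Player A 700.
Player K has the top bid and wins; the price is the second-highest bid, 2,700.
Player K's payoff = 2,800 − 2,700 = 100. All other bidders lose, so their payoff is 0.

Payoffs: Player Q 0, Player K 100, Player A 0.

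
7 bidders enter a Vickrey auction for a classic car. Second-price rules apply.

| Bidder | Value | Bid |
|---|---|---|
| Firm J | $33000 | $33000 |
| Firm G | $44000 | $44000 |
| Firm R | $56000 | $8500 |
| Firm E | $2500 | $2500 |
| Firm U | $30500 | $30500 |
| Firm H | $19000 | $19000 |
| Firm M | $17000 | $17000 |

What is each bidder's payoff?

Payoffs: Firm J $0, Firm G $11000, Firm R $0, Firm E $0, Firm U $0, Firm H $0, Firm M $0.

Ranking the bids: Firm G $44000, then Firm J $33000, then Firm U $30500, then Firm H $19000, then Firm M $17000, then Firm R $8500, then Firm E $2500.
Firm G has the top bid and wins; the price is the second-highest bid, $33000.
Firm G's payoff = $44000 − $33000 = $11000. All other bidders lose, so their payoff is 0.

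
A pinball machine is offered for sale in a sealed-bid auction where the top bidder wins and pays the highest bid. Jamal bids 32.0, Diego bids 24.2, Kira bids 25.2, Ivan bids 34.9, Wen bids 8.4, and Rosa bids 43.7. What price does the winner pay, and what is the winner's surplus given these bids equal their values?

The winner pays 43.7 for a surplus of 0.0.

Ordered from highest: Rosa 43.7 > Ivan 34.9 > Jamal 32.0 > Kira 25.2 > Diego 24.2 > Wen 8.4.
Rosa is the highest bidder, so Rosa wins.
Under the first-price rule, the price is the highest bid: 43.7.
Surplus = 43.7 − 43.7 = 0.0.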